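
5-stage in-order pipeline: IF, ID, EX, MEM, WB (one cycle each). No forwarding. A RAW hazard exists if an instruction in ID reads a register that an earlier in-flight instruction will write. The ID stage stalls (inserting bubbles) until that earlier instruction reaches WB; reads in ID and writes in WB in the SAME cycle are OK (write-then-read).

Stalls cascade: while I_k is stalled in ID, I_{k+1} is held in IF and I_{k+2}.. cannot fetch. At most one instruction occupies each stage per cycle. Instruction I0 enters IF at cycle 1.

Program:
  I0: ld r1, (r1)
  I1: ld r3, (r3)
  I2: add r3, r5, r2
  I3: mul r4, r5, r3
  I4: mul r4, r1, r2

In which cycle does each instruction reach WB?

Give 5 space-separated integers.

I0 ld r1 <- r1: IF@1 ID@2 stall=0 (-) EX@3 MEM@4 WB@5
I1 ld r3 <- r3: IF@2 ID@3 stall=0 (-) EX@4 MEM@5 WB@6
I2 add r3 <- r5,r2: IF@3 ID@4 stall=0 (-) EX@5 MEM@6 WB@7
I3 mul r4 <- r5,r3: IF@4 ID@5 stall=2 (RAW on I2.r3 (WB@7)) EX@8 MEM@9 WB@10
I4 mul r4 <- r1,r2: IF@5 ID@8 stall=0 (-) EX@9 MEM@10 WB@11

Answer: 5 6 7 10 11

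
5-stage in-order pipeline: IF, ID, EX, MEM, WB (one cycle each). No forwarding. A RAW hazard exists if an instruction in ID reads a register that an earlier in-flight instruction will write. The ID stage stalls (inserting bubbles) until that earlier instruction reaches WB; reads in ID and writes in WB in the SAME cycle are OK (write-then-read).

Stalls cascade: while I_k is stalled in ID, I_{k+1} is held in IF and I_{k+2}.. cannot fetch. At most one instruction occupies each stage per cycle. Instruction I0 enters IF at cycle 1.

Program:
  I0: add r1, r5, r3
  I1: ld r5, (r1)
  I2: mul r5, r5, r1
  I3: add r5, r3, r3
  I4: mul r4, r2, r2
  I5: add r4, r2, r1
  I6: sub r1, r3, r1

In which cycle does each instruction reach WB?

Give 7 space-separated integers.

Answer: 5 8 11 12 13 14 15

Derivation:
I0 add r1 <- r5,r3: IF@1 ID@2 stall=0 (-) EX@3 MEM@4 WB@5
I1 ld r5 <- r1: IF@2 ID@3 stall=2 (RAW on I0.r1 (WB@5)) EX@6 MEM@7 WB@8
I2 mul r5 <- r5,r1: IF@3 ID@6 stall=2 (RAW on I1.r5 (WB@8)) EX@9 MEM@10 WB@11
I3 add r5 <- r3,r3: IF@6 ID@9 stall=0 (-) EX@10 MEM@11 WB@12
I4 mul r4 <- r2,r2: IF@9 ID@10 stall=0 (-) EX@11 MEM@12 WB@13
I5 add r4 <- r2,r1: IF@10 ID@11 stall=0 (-) EX@12 MEM@13 WB@14
I6 sub r1 <- r3,r1: IF@11 ID@12 stall=0 (-) EX@13 MEM@14 WB@15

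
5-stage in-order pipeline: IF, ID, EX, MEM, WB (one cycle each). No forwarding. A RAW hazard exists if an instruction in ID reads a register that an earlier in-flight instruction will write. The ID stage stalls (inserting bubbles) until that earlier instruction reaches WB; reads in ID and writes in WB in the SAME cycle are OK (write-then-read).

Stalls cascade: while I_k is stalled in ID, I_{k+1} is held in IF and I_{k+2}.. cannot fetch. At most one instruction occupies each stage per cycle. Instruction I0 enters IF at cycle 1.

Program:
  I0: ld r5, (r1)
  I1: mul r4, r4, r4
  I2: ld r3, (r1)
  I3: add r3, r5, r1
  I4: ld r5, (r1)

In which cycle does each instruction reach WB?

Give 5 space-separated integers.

Answer: 5 6 7 8 9

Derivation:
I0 ld r5 <- r1: IF@1 ID@2 stall=0 (-) EX@3 MEM@4 WB@5
I1 mul r4 <- r4,r4: IF@2 ID@3 stall=0 (-) EX@4 MEM@5 WB@6
I2 ld r3 <- r1: IF@3 ID@4 stall=0 (-) EX@5 MEM@6 WB@7
I3 add r3 <- r5,r1: IF@4 ID@5 stall=0 (-) EX@6 MEM@7 WB@8
I4 ld r5 <- r1: IF@5 ID@6 stall=0 (-) EX@7 MEM@8 WB@9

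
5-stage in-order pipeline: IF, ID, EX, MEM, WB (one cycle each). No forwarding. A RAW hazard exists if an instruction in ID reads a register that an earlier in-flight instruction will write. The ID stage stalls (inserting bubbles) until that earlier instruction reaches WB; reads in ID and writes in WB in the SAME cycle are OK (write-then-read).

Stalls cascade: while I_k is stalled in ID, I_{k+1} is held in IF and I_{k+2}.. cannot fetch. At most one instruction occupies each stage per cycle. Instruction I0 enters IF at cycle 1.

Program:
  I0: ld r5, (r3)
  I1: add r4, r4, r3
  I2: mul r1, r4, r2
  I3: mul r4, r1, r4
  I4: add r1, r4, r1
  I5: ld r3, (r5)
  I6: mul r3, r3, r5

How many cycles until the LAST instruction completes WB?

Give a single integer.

Answer: 19

Derivation:
I0 ld r5 <- r3: IF@1 ID@2 stall=0 (-) EX@3 MEM@4 WB@5
I1 add r4 <- r4,r3: IF@2 ID@3 stall=0 (-) EX@4 MEM@5 WB@6
I2 mul r1 <- r4,r2: IF@3 ID@4 stall=2 (RAW on I1.r4 (WB@6)) EX@7 MEM@8 WB@9
I3 mul r4 <- r1,r4: IF@4 ID@7 stall=2 (RAW on I2.r1 (WB@9)) EX@10 MEM@11 WB@12
I4 add r1 <- r4,r1: IF@7 ID@10 stall=2 (RAW on I3.r4 (WB@12)) EX@13 MEM@14 WB@15
I5 ld r3 <- r5: IF@10 ID@13 stall=0 (-) EX@14 MEM@15 WB@16
I6 mul r3 <- r3,r5: IF@13 ID@14 stall=2 (RAW on I5.r3 (WB@16)) EX@17 MEM@18 WB@19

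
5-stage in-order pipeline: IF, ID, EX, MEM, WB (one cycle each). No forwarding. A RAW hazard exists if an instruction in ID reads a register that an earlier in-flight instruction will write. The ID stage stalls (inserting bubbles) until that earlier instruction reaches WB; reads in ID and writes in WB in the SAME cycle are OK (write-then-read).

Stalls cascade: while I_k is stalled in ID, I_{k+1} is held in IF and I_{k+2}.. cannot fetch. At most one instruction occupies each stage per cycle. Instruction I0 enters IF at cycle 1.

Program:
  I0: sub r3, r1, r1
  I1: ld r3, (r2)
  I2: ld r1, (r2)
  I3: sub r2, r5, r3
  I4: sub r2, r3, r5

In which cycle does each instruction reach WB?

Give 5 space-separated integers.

I0 sub r3 <- r1,r1: IF@1 ID@2 stall=0 (-) EX@3 MEM@4 WB@5
I1 ld r3 <- r2: IF@2 ID@3 stall=0 (-) EX@4 MEM@5 WB@6
I2 ld r1 <- r2: IF@3 ID@4 stall=0 (-) EX@5 MEM@6 WB@7
I3 sub r2 <- r5,r3: IF@4 ID@5 stall=1 (RAW on I1.r3 (WB@6)) EX@7 MEM@8 WB@9
I4 sub r2 <- r3,r5: IF@5 ID@7 stall=0 (-) EX@8 MEM@9 WB@10

Answer: 5 6 7 9 10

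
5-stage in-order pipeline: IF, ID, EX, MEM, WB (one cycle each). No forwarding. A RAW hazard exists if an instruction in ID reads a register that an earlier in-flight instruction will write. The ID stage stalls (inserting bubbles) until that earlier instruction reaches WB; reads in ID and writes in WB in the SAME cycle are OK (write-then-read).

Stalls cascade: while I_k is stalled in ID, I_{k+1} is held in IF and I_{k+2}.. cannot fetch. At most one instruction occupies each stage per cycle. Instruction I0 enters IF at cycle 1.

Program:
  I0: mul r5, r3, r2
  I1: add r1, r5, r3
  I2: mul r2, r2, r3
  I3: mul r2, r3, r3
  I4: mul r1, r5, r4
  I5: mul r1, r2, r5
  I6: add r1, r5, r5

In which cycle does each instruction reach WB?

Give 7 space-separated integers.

Answer: 5 8 9 10 11 13 14

Derivation:
I0 mul r5 <- r3,r2: IF@1 ID@2 stall=0 (-) EX@3 MEM@4 WB@5
I1 add r1 <- r5,r3: IF@2 ID@3 stall=2 (RAW on I0.r5 (WB@5)) EX@6 MEM@7 WB@8
I2 mul r2 <- r2,r3: IF@3 ID@6 stall=0 (-) EX@7 MEM@8 WB@9
I3 mul r2 <- r3,r3: IF@6 ID@7 stall=0 (-) EX@8 MEM@9 WB@10
I4 mul r1 <- r5,r4: IF@7 ID@8 stall=0 (-) EX@9 MEM@10 WB@11
I5 mul r1 <- r2,r5: IF@8 ID@9 stall=1 (RAW on I3.r2 (WB@10)) EX@11 MEM@12 WB@13
I6 add r1 <- r5,r5: IF@9 ID@11 stall=0 (-) EX@12 MEM@13 WB@14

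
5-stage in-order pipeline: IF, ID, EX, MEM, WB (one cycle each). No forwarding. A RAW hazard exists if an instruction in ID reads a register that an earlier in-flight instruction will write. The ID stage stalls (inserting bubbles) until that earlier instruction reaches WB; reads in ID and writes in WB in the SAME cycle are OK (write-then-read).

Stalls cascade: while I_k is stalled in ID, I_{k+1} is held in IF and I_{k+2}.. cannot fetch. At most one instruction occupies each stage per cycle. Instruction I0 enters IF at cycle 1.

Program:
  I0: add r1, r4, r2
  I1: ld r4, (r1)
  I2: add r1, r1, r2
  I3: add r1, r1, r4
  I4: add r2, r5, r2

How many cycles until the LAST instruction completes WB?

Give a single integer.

Answer: 13

Derivation:
I0 add r1 <- r4,r2: IF@1 ID@2 stall=0 (-) EX@3 MEM@4 WB@5
I1 ld r4 <- r1: IF@2 ID@3 stall=2 (RAW on I0.r1 (WB@5)) EX@6 MEM@7 WB@8
I2 add r1 <- r1,r2: IF@3 ID@6 stall=0 (-) EX@7 MEM@8 WB@9
I3 add r1 <- r1,r4: IF@6 ID@7 stall=2 (RAW on I2.r1 (WB@9)) EX@10 MEM@11 WB@12
I4 add r2 <- r5,r2: IF@7 ID@10 stall=0 (-) EX@11 MEM@12 WB@13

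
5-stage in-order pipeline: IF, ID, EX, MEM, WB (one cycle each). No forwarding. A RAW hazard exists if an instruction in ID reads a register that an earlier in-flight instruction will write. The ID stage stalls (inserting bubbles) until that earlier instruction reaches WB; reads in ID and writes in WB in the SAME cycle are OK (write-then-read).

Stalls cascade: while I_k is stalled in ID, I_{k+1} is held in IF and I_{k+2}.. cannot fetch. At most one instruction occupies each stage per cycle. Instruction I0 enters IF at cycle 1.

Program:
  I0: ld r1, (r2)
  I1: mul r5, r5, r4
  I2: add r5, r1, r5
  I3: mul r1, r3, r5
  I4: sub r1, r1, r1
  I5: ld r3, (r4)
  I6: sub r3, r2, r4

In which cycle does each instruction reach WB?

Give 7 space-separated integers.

I0 ld r1 <- r2: IF@1 ID@2 stall=0 (-) EX@3 MEM@4 WB@5
I1 mul r5 <- r5,r4: IF@2 ID@3 stall=0 (-) EX@4 MEM@5 WB@6
I2 add r5 <- r1,r5: IF@3 ID@4 stall=2 (RAW on I1.r5 (WB@6)) EX@7 MEM@8 WB@9
I3 mul r1 <- r3,r5: IF@4 ID@7 stall=2 (RAW on I2.r5 (WB@9)) EX@10 MEM@11 WB@12
I4 sub r1 <- r1,r1: IF@7 ID@10 stall=2 (RAW on I3.r1 (WB@12)) EX@13 MEM@14 WB@15
I5 ld r3 <- r4: IF@10 ID@13 stall=0 (-) EX@14 MEM@15 WB@16
I6 sub r3 <- r2,r4: IF@13 ID@14 stall=0 (-) EX@15 MEM@16 WB@17

Answer: 5 6 9 12 15 16 17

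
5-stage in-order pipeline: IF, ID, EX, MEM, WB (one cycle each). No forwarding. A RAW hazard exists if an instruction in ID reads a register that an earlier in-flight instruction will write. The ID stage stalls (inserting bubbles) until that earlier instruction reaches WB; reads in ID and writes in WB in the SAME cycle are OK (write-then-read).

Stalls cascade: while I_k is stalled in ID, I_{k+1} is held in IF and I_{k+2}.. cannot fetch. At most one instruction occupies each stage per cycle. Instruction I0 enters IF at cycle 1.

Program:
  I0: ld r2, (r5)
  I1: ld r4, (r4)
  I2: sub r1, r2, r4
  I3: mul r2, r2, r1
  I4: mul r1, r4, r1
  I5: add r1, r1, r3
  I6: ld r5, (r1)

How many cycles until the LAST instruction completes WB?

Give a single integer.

Answer: 19

Derivation:
I0 ld r2 <- r5: IF@1 ID@2 stall=0 (-) EX@3 MEM@4 WB@5
I1 ld r4 <- r4: IF@2 ID@3 stall=0 (-) EX@4 MEM@5 WB@6
I2 sub r1 <- r2,r4: IF@3 ID@4 stall=2 (RAW on I1.r4 (WB@6)) EX@7 MEM@8 WB@9
I3 mul r2 <- r2,r1: IF@4 ID@7 stall=2 (RAW on I2.r1 (WB@9)) EX@10 MEM@11 WB@12
I4 mul r1 <- r4,r1: IF@7 ID@10 stall=0 (-) EX@11 MEM@12 WB@13
I5 add r1 <- r1,r3: IF@10 ID@11 stall=2 (RAW on I4.r1 (WB@13)) EX@14 MEM@15 WB@16
I6 ld r5 <- r1: IF@11 ID@14 stall=2 (RAW on I5.r1 (WB@16)) EX@17 MEM@18 WB@19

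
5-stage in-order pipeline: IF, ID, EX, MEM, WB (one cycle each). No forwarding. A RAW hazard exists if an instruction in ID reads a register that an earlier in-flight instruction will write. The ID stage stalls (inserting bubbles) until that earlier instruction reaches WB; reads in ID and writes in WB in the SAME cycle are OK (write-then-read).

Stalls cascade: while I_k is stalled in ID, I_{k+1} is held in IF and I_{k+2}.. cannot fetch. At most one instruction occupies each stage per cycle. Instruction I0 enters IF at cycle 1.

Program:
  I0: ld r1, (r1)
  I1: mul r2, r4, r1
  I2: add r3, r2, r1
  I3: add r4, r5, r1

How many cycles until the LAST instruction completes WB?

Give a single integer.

Answer: 12

Derivation:
I0 ld r1 <- r1: IF@1 ID@2 stall=0 (-) EX@3 MEM@4 WB@5
I1 mul r2 <- r4,r1: IF@2 ID@3 stall=2 (RAW on I0.r1 (WB@5)) EX@6 MEM@7 WB@8
I2 add r3 <- r2,r1: IF@3 ID@6 stall=2 (RAW on I1.r2 (WB@8)) EX@9 MEM@10 WB@11
I3 add r4 <- r5,r1: IF@6 ID@9 stall=0 (-) EX@10 MEM@11 WB@12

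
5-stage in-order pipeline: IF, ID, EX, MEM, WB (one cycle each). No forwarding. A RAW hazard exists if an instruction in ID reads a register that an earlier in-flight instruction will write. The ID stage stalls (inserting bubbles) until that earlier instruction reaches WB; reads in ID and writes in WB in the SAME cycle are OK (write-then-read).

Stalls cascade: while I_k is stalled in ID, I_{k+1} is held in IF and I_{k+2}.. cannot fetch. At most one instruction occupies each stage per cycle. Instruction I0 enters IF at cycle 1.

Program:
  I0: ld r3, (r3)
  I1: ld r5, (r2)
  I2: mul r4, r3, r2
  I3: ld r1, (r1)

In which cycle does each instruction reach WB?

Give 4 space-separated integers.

I0 ld r3 <- r3: IF@1 ID@2 stall=0 (-) EX@3 MEM@4 WB@5
I1 ld r5 <- r2: IF@2 ID@3 stall=0 (-) EX@4 MEM@5 WB@6
I2 mul r4 <- r3,r2: IF@3 ID@4 stall=1 (RAW on I0.r3 (WB@5)) EX@6 MEM@7 WB@8
I3 ld r1 <- r1: IF@4 ID@6 stall=0 (-) EX@7 MEM@8 WB@9

Answer: 5 6 8 9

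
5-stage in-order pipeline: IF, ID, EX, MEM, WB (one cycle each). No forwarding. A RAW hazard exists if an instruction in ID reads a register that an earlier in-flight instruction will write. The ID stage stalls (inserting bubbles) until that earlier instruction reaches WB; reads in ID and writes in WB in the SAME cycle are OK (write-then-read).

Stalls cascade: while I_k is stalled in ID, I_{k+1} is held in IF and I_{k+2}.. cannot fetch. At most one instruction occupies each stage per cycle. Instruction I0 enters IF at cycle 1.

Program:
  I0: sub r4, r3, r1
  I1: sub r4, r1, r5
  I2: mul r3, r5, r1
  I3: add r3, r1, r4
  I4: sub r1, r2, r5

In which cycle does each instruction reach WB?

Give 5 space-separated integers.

I0 sub r4 <- r3,r1: IF@1 ID@2 stall=0 (-) EX@3 MEM@4 WB@5
I1 sub r4 <- r1,r5: IF@2 ID@3 stall=0 (-) EX@4 MEM@5 WB@6
I2 mul r3 <- r5,r1: IF@3 ID@4 stall=0 (-) EX@5 MEM@6 WB@7
I3 add r3 <- r1,r4: IF@4 ID@5 stall=1 (RAW on I1.r4 (WB@6)) EX@7 MEM@8 WB@9
I4 sub r1 <- r2,r5: IF@5 ID@7 stall=0 (-) EX@8 MEM@9 WB@10

Answer: 5 6 7 9 10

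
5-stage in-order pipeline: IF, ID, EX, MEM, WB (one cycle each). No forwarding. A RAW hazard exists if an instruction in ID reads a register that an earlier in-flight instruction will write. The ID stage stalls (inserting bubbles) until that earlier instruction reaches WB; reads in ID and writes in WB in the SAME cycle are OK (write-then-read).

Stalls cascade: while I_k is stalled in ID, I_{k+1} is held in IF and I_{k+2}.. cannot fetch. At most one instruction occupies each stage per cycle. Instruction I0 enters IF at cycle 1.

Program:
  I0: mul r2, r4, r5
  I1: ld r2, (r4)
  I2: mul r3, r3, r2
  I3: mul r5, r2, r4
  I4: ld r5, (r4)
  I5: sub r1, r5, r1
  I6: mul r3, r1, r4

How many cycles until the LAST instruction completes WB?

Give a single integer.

I0 mul r2 <- r4,r5: IF@1 ID@2 stall=0 (-) EX@3 MEM@4 WB@5
I1 ld r2 <- r4: IF@2 ID@3 stall=0 (-) EX@4 MEM@5 WB@6
I2 mul r3 <- r3,r2: IF@3 ID@4 stall=2 (RAW on I1.r2 (WB@6)) EX@7 MEM@8 WB@9
I3 mul r5 <- r2,r4: IF@4 ID@7 stall=0 (-) EX@8 MEM@9 WB@10
I4 ld r5 <- r4: IF@7 ID@8 stall=0 (-) EX@9 MEM@10 WB@11
I5 sub r1 <- r5,r1: IF@8 ID@9 stall=2 (RAW on I4.r5 (WB@11)) EX@12 MEM@13 WB@14
I6 mul r3 <- r1,r4: IF@9 ID@12 stall=2 (RAW on I5.r1 (WB@14)) EX@15 MEM@16 WB@17

Answer: 17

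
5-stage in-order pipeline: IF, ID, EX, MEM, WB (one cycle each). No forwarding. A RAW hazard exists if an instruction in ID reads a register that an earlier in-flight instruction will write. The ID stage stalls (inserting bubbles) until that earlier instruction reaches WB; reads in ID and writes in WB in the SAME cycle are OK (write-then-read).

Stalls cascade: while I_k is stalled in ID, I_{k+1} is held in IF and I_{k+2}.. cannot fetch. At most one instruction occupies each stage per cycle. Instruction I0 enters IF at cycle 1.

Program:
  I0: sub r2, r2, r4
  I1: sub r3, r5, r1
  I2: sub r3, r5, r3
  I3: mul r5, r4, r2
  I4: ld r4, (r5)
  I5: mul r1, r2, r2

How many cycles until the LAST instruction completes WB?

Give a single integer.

Answer: 14

Derivation:
I0 sub r2 <- r2,r4: IF@1 ID@2 stall=0 (-) EX@3 MEM@4 WB@5
I1 sub r3 <- r5,r1: IF@2 ID@3 stall=0 (-) EX@4 MEM@5 WB@6
I2 sub r3 <- r5,r3: IF@3 ID@4 stall=2 (RAW on I1.r3 (WB@6)) EX@7 MEM@8 WB@9
I3 mul r5 <- r4,r2: IF@4 ID@7 stall=0 (-) EX@8 MEM@9 WB@10
I4 ld r4 <- r5: IF@7 ID@8 stall=2 (RAW on I3.r5 (WB@10)) EX@11 MEM@12 WB@13
I5 mul r1 <- r2,r2: IF@8 ID@11 stall=0 (-) EX@12 MEM@13 WB@14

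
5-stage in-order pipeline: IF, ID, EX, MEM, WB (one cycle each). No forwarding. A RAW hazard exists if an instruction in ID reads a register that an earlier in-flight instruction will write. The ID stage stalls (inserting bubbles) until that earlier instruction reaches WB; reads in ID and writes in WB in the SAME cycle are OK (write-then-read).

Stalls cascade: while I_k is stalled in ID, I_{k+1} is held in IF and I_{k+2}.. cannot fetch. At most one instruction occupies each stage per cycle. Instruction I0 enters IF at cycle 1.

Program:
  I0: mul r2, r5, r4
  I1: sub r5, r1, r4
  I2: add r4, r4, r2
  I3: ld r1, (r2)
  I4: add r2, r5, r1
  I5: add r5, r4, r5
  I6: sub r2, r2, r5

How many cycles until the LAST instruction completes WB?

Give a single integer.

I0 mul r2 <- r5,r4: IF@1 ID@2 stall=0 (-) EX@3 MEM@4 WB@5
I1 sub r5 <- r1,r4: IF@2 ID@3 stall=0 (-) EX@4 MEM@5 WB@6
I2 add r4 <- r4,r2: IF@3 ID@4 stall=1 (RAW on I0.r2 (WB@5)) EX@6 MEM@7 WB@8
I3 ld r1 <- r2: IF@4 ID@6 stall=0 (-) EX@7 MEM@8 WB@9
I4 add r2 <- r5,r1: IF@6 ID@7 stall=2 (RAW on I3.r1 (WB@9)) EX@10 MEM@11 WB@12
I5 add r5 <- r4,r5: IF@7 ID@10 stall=0 (-) EX@11 MEM@12 WB@13
I6 sub r2 <- r2,r5: IF@10 ID@11 stall=2 (RAW on I5.r5 (WB@13)) EX@14 MEM@15 WB@16

Answer: 16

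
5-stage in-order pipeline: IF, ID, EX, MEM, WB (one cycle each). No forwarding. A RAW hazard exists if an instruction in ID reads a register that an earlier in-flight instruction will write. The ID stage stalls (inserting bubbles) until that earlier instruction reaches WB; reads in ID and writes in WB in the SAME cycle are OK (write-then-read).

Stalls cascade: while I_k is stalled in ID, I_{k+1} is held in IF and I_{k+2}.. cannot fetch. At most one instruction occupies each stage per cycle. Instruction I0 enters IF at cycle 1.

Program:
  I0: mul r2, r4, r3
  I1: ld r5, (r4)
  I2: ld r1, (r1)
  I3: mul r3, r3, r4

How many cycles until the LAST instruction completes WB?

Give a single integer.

Answer: 8

Derivation:
I0 mul r2 <- r4,r3: IF@1 ID@2 stall=0 (-) EX@3 MEM@4 WB@5
I1 ld r5 <- r4: IF@2 ID@3 stall=0 (-) EX@4 MEM@5 WB@6
I2 ld r1 <- r1: IF@3 ID@4 stall=0 (-) EX@5 MEM@6 WB@7
I3 mul r3 <- r3,r4: IF@4 ID@5 stall=0 (-) EX@6 MEM@7 WB@8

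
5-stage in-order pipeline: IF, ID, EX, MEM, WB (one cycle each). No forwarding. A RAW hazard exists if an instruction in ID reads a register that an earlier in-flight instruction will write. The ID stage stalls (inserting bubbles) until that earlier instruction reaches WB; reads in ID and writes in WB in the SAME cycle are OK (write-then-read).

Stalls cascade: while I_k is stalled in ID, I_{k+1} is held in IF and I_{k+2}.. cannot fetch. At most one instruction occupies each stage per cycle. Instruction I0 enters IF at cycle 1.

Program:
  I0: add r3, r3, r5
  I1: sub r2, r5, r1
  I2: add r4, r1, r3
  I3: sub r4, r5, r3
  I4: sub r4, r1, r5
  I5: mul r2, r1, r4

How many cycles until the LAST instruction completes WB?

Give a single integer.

Answer: 13

Derivation:
I0 add r3 <- r3,r5: IF@1 ID@2 stall=0 (-) EX@3 MEM@4 WB@5
I1 sub r2 <- r5,r1: IF@2 ID@3 stall=0 (-) EX@4 MEM@5 WB@6
I2 add r4 <- r1,r3: IF@3 ID@4 stall=1 (RAW on I0.r3 (WB@5)) EX@6 MEM@7 WB@8
I3 sub r4 <- r5,r3: IF@4 ID@6 stall=0 (-) EX@7 MEM@8 WB@9
I4 sub r4 <- r1,r5: IF@6 ID@7 stall=0 (-) EX@8 MEM@9 WB@10
I5 mul r2 <- r1,r4: IF@7 ID@8 stall=2 (RAW on I4.r4 (WB@10)) EX@11 MEM@12 WB@13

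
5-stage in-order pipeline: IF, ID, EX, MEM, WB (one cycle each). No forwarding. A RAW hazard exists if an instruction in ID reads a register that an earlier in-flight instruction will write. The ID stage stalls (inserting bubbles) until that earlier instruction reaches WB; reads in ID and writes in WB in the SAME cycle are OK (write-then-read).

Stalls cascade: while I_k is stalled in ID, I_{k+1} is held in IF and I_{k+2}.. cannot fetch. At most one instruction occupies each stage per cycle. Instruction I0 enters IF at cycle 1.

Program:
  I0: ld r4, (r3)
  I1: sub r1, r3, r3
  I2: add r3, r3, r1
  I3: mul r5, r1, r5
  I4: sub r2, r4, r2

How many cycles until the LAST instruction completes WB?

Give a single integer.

I0 ld r4 <- r3: IF@1 ID@2 stall=0 (-) EX@3 MEM@4 WB@5
I1 sub r1 <- r3,r3: IF@2 ID@3 stall=0 (-) EX@4 MEM@5 WB@6
I2 add r3 <- r3,r1: IF@3 ID@4 stall=2 (RAW on I1.r1 (WB@6)) EX@7 MEM@8 WB@9
I3 mul r5 <- r1,r5: IF@4 ID@7 stall=0 (-) EX@8 MEM@9 WB@10
I4 sub r2 <- r4,r2: IF@7 ID@8 stall=0 (-) EX@9 MEM@10 WB@11

Answer: 11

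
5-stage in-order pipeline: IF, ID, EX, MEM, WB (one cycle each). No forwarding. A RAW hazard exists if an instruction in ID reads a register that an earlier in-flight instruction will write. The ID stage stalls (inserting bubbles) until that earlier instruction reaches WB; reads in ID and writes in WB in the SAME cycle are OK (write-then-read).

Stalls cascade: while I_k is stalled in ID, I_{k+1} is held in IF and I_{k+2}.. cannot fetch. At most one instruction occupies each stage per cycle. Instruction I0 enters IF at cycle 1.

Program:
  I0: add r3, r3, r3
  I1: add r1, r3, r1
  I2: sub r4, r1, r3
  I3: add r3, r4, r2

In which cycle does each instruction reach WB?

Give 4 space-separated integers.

Answer: 5 8 11 14

Derivation:
I0 add r3 <- r3,r3: IF@1 ID@2 stall=0 (-) EX@3 MEM@4 WB@5
I1 add r1 <- r3,r1: IF@2 ID@3 stall=2 (RAW on I0.r3 (WB@5)) EX@6 MEM@7 WB@8
I2 sub r4 <- r1,r3: IF@3 ID@6 stall=2 (RAW on I1.r1 (WB@8)) EX@9 MEM@10 WB@11
I3 add r3 <- r4,r2: IF@6 ID@9 stall=2 (RAW on I2.r4 (WB@11)) EX@12 MEM@13 WB@14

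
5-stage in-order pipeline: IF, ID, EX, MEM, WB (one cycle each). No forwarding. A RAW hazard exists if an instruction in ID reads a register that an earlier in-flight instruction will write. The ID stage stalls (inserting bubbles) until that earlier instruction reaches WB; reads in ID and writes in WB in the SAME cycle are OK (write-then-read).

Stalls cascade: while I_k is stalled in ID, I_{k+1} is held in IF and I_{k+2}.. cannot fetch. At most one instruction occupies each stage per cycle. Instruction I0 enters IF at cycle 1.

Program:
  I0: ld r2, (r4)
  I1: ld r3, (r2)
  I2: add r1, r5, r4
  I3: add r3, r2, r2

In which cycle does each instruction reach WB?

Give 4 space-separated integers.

I0 ld r2 <- r4: IF@1 ID@2 stall=0 (-) EX@3 MEM@4 WB@5
I1 ld r3 <- r2: IF@2 ID@3 stall=2 (RAW on I0.r2 (WB@5)) EX@6 MEM@7 WB@8
I2 add r1 <- r5,r4: IF@3 ID@6 stall=0 (-) EX@7 MEM@8 WB@9
I3 add r3 <- r2,r2: IF@6 ID@7 stall=0 (-) EX@8 MEM@9 WB@10

Answer: 5 8 9 10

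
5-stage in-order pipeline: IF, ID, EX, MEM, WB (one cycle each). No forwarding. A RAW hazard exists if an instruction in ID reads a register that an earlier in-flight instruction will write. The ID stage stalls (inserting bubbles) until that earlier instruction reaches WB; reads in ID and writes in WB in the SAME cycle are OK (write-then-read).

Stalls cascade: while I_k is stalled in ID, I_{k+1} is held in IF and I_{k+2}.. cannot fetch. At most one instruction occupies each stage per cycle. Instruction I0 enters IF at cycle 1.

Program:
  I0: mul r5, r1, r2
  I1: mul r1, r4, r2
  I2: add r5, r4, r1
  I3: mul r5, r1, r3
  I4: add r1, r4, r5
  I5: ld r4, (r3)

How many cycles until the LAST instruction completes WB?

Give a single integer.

I0 mul r5 <- r1,r2: IF@1 ID@2 stall=0 (-) EX@3 MEM@4 WB@5
I1 mul r1 <- r4,r2: IF@2 ID@3 stall=0 (-) EX@4 MEM@5 WB@6
I2 add r5 <- r4,r1: IF@3 ID@4 stall=2 (RAW on I1.r1 (WB@6)) EX@7 MEM@8 WB@9
I3 mul r5 <- r1,r3: IF@4 ID@7 stall=0 (-) EX@8 MEM@9 WB@10
I4 add r1 <- r4,r5: IF@7 ID@8 stall=2 (RAW on I3.r5 (WB@10)) EX@11 MEM@12 WB@13
I5 ld r4 <- r3: IF@8 ID@11 stall=0 (-) EX@12 MEM@13 WB@14

Answer: 14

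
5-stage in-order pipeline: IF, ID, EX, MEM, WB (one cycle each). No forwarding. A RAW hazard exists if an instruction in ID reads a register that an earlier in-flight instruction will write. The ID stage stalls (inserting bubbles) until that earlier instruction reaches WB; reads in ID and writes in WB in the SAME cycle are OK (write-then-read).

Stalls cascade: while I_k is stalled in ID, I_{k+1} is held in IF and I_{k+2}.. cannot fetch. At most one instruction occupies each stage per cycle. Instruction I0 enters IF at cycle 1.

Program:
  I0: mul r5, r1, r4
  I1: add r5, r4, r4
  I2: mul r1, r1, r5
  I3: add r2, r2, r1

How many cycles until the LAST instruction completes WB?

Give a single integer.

Answer: 12

Derivation:
I0 mul r5 <- r1,r4: IF@1 ID@2 stall=0 (-) EX@3 MEM@4 WB@5
I1 add r5 <- r4,r4: IF@2 ID@3 stall=0 (-) EX@4 MEM@5 WB@6
I2 mul r1 <- r1,r5: IF@3 ID@4 stall=2 (RAW on I1.r5 (WB@6)) EX@7 MEM@8 WB@9
I3 add r2 <- r2,r1: IF@4 ID@7 stall=2 (RAW on I2.r1 (WB@9)) EX@10 MEM@11 WB@12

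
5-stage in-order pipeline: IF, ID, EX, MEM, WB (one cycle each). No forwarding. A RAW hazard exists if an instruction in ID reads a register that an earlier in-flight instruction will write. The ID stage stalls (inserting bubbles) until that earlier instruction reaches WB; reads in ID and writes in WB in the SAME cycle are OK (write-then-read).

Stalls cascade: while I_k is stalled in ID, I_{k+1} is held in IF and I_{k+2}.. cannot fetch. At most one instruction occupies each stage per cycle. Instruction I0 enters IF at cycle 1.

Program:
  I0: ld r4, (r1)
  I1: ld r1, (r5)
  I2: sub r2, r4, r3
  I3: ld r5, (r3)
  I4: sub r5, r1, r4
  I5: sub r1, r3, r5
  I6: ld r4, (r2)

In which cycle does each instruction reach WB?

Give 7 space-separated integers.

I0 ld r4 <- r1: IF@1 ID@2 stall=0 (-) EX@3 MEM@4 WB@5
I1 ld r1 <- r5: IF@2 ID@3 stall=0 (-) EX@4 MEM@5 WB@6
I2 sub r2 <- r4,r3: IF@3 ID@4 stall=1 (RAW on I0.r4 (WB@5)) EX@6 MEM@7 WB@8
I3 ld r5 <- r3: IF@4 ID@6 stall=0 (-) EX@7 MEM@8 WB@9
I4 sub r5 <- r1,r4: IF@6 ID@7 stall=0 (-) EX@8 MEM@9 WB@10
I5 sub r1 <- r3,r5: IF@7 ID@8 stall=2 (RAW on I4.r5 (WB@10)) EX@11 MEM@12 WB@13
I6 ld r4 <- r2: IF@8 ID@11 stall=0 (-) EX@12 MEM@13 WB@14

Answer: 5 6 8 9 10 13 14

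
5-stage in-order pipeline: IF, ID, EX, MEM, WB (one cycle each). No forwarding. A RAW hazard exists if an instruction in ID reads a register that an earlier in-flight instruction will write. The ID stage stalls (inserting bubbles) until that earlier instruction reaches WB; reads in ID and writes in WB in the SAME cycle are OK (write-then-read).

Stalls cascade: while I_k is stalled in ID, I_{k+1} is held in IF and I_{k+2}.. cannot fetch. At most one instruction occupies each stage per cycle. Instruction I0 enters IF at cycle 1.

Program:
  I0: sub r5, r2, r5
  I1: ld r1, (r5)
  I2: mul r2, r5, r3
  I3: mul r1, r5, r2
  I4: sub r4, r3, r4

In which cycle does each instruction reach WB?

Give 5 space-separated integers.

Answer: 5 8 9 12 13

Derivation:
I0 sub r5 <- r2,r5: IF@1 ID@2 stall=0 (-) EX@3 MEM@4 WB@5
I1 ld r1 <- r5: IF@2 ID@3 stall=2 (RAW on I0.r5 (WB@5)) EX@6 MEM@7 WB@8
I2 mul r2 <- r5,r3: IF@3 ID@6 stall=0 (-) EX@7 MEM@8 WB@9
I3 mul r1 <- r5,r2: IF@6 ID@7 stall=2 (RAW on I2.r2 (WB@9)) EX@10 MEM@11 WB@12
I4 sub r4 <- r3,r4: IF@7 ID@10 stall=0 (-) EX@11 MEM@12 WB@13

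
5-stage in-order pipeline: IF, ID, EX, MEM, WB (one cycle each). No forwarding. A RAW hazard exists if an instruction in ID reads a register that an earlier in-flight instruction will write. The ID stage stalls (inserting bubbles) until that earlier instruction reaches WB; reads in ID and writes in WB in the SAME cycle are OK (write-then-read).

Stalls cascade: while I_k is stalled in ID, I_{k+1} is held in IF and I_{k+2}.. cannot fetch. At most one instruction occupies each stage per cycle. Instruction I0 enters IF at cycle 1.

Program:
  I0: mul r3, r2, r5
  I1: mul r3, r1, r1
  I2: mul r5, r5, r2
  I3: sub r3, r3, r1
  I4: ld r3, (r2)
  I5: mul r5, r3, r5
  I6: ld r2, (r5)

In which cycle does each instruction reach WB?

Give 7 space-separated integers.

Answer: 5 6 7 9 10 13 16

Derivation:
I0 mul r3 <- r2,r5: IF@1 ID@2 stall=0 (-) EX@3 MEM@4 WB@5
I1 mul r3 <- r1,r1: IF@2 ID@3 stall=0 (-) EX@4 MEM@5 WB@6
I2 mul r5 <- r5,r2: IF@3 ID@4 stall=0 (-) EX@5 MEM@6 WB@7
I3 sub r3 <- r3,r1: IF@4 ID@5 stall=1 (RAW on I1.r3 (WB@6)) EX@7 MEM@8 WB@9
I4 ld r3 <- r2: IF@5 ID@7 stall=0 (-) EX@8 MEM@9 WB@10
I5 mul r5 <- r3,r5: IF@7 ID@8 stall=2 (RAW on I4.r3 (WB@10)) EX@11 MEM@12 WB@13
I6 ld r2 <- r5: IF@8 ID@11 stall=2 (RAW on I5.r5 (WB@13)) EX@14 MEM@15 WB@16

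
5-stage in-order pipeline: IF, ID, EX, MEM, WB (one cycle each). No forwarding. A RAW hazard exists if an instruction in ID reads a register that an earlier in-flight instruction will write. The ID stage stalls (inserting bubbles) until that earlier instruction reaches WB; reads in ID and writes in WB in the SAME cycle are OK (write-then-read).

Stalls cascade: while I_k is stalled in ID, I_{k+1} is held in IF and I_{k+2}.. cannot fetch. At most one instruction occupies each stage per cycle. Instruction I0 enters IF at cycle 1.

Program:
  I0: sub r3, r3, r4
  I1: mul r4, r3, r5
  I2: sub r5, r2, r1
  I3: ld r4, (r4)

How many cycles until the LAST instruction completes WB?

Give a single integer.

Answer: 11

Derivation:
I0 sub r3 <- r3,r4: IF@1 ID@2 stall=0 (-) EX@3 MEM@4 WB@5
I1 mul r4 <- r3,r5: IF@2 ID@3 stall=2 (RAW on I0.r3 (WB@5)) EX@6 MEM@7 WB@8
I2 sub r5 <- r2,r1: IF@3 ID@6 stall=0 (-) EX@7 MEM@8 WB@9
I3 ld r4 <- r4: IF@6 ID@7 stall=1 (RAW on I1.r4 (WB@8)) EX@9 MEM@10 WB@11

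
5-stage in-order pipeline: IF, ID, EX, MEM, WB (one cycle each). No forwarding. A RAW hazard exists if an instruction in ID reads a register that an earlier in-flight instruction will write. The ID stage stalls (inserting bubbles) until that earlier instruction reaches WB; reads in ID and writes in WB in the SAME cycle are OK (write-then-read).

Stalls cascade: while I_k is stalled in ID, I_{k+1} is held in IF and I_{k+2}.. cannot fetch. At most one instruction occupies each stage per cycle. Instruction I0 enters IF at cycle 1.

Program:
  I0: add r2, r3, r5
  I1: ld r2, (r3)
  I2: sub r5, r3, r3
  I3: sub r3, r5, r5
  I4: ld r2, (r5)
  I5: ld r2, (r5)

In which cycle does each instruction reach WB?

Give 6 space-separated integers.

I0 add r2 <- r3,r5: IF@1 ID@2 stall=0 (-) EX@3 MEM@4 WB@5
I1 ld r2 <- r3: IF@2 ID@3 stall=0 (-) EX@4 MEM@5 WB@6
I2 sub r5 <- r3,r3: IF@3 ID@4 stall=0 (-) EX@5 MEM@6 WB@7
I3 sub r3 <- r5,r5: IF@4 ID@5 stall=2 (RAW on I2.r5 (WB@7)) EX@8 MEM@9 WB@10
I4 ld r2 <- r5: IF@5 ID@8 stall=0 (-) EX@9 MEM@10 WB@11
I5 ld r2 <- r5: IF@8 ID@9 stall=0 (-) EX@10 MEM@11 WB@12

Answer: 5 6 7 10 11 12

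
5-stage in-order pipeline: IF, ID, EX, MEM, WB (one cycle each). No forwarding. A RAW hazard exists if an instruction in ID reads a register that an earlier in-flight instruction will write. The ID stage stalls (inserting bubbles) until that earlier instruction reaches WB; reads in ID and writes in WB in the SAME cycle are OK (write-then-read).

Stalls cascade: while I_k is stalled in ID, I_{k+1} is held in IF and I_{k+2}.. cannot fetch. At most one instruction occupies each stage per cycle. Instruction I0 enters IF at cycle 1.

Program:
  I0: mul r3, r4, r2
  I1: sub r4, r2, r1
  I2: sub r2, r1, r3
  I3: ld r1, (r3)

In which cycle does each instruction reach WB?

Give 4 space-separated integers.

Answer: 5 6 8 9

Derivation:
I0 mul r3 <- r4,r2: IF@1 ID@2 stall=0 (-) EX@3 MEM@4 WB@5
I1 sub r4 <- r2,r1: IF@2 ID@3 stall=0 (-) EX@4 MEM@5 WB@6
I2 sub r2 <- r1,r3: IF@3 ID@4 stall=1 (RAW on I0.r3 (WB@5)) EX@6 MEM@7 WB@8
I3 ld r1 <- r3: IF@4 ID@6 stall=0 (-) EX@7 MEM@8 WB@9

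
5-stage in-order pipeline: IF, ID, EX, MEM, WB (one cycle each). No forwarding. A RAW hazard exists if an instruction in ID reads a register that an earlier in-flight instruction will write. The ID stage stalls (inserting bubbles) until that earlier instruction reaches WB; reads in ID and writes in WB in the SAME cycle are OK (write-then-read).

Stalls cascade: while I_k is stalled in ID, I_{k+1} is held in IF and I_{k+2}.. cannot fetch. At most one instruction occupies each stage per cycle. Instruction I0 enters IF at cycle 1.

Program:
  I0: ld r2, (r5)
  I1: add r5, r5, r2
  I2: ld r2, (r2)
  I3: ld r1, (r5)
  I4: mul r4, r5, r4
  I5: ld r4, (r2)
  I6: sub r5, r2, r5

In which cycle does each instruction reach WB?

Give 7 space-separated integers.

I0 ld r2 <- r5: IF@1 ID@2 stall=0 (-) EX@3 MEM@4 WB@5
I1 add r5 <- r5,r2: IF@2 ID@3 stall=2 (RAW on I0.r2 (WB@5)) EX@6 MEM@7 WB@8
I2 ld r2 <- r2: IF@3 ID@6 stall=0 (-) EX@7 MEM@8 WB@9
I3 ld r1 <- r5: IF@6 ID@7 stall=1 (RAW on I1.r5 (WB@8)) EX@9 MEM@10 WB@11
I4 mul r4 <- r5,r4: IF@7 ID@9 stall=0 (-) EX@10 MEM@11 WB@12
I5 ld r4 <- r2: IF@9 ID@10 stall=0 (-) EX@11 MEM@12 WB@13
I6 sub r5 <- r2,r5: IF@10 ID@11 stall=0 (-) EX@12 MEM@13 WB@14

Answer: 5 8 9 11 12 13 14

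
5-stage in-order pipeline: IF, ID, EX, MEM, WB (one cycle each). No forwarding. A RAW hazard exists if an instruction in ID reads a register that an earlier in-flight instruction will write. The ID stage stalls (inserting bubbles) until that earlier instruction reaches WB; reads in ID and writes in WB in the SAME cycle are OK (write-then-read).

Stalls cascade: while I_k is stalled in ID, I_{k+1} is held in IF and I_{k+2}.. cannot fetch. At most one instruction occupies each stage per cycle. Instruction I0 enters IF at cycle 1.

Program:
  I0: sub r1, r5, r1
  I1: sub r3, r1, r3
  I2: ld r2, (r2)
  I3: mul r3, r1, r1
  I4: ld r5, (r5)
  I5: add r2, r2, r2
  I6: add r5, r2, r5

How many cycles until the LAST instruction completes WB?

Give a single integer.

Answer: 15

Derivation:
I0 sub r1 <- r5,r1: IF@1 ID@2 stall=0 (-) EX@3 MEM@4 WB@5
I1 sub r3 <- r1,r3: IF@2 ID@3 stall=2 (RAW on I0.r1 (WB@5)) EX@6 MEM@7 WB@8
I2 ld r2 <- r2: IF@3 ID@6 stall=0 (-) EX@7 MEM@8 WB@9
I3 mul r3 <- r1,r1: IF@6 ID@7 stall=0 (-) EX@8 MEM@9 WB@10
I4 ld r5 <- r5: IF@7 ID@8 stall=0 (-) EX@9 MEM@10 WB@11
I5 add r2 <- r2,r2: IF@8 ID@9 stall=0 (-) EX@10 MEM@11 WB@12
I6 add r5 <- r2,r5: IF@9 ID@10 stall=2 (RAW on I5.r2 (WB@12)) EX@13 MEM@14 WB@15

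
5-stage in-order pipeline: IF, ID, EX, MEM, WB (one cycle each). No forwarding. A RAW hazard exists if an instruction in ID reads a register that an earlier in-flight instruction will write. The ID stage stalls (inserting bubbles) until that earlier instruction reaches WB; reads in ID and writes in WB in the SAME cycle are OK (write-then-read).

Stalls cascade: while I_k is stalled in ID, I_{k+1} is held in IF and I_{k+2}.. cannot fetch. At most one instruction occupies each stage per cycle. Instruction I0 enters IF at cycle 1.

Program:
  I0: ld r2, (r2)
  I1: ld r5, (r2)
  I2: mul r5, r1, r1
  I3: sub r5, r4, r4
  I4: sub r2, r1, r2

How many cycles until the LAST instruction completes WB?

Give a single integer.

Answer: 11

Derivation:
I0 ld r2 <- r2: IF@1 ID@2 stall=0 (-) EX@3 MEM@4 WB@5
I1 ld r5 <- r2: IF@2 ID@3 stall=2 (RAW on I0.r2 (WB@5)) EX@6 MEM@7 WB@8
I2 mul r5 <- r1,r1: IF@3 ID@6 stall=0 (-) EX@7 MEM@8 WB@9
I3 sub r5 <- r4,r4: IF@6 ID@7 stall=0 (-) EX@8 MEM@9 WB@10
I4 sub r2 <- r1,r2: IF@7 ID@8 stall=0 (-) EX@9 MEM@10 WB@11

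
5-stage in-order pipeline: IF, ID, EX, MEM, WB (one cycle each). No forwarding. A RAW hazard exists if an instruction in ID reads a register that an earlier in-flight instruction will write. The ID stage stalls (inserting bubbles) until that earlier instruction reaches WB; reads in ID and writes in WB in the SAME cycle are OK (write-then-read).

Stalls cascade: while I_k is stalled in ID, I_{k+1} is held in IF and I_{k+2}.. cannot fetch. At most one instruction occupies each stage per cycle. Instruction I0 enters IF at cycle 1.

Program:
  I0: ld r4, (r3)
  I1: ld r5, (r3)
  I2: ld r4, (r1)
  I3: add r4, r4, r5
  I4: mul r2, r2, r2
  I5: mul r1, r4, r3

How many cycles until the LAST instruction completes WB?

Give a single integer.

I0 ld r4 <- r3: IF@1 ID@2 stall=0 (-) EX@3 MEM@4 WB@5
I1 ld r5 <- r3: IF@2 ID@3 stall=0 (-) EX@4 MEM@5 WB@6
I2 ld r4 <- r1: IF@3 ID@4 stall=0 (-) EX@5 MEM@6 WB@7
I3 add r4 <- r4,r5: IF@4 ID@5 stall=2 (RAW on I2.r4 (WB@7)) EX@8 MEM@9 WB@10
I4 mul r2 <- r2,r2: IF@5 ID@8 stall=0 (-) EX@9 MEM@10 WB@11
I5 mul r1 <- r4,r3: IF@8 ID@9 stall=1 (RAW on I3.r4 (WB@10)) EX@11 MEM@12 WB@13

Answer: 13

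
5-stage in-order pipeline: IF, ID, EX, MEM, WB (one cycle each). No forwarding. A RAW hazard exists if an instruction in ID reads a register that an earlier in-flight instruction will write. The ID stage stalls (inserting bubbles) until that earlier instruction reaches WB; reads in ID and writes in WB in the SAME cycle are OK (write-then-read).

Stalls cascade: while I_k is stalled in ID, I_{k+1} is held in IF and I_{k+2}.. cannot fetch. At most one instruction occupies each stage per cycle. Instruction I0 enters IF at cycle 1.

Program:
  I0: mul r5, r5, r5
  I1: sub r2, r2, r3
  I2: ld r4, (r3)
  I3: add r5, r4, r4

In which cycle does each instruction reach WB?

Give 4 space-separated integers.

I0 mul r5 <- r5,r5: IF@1 ID@2 stall=0 (-) EX@3 MEM@4 WB@5
I1 sub r2 <- r2,r3: IF@2 ID@3 stall=0 (-) EX@4 MEM@5 WB@6
I2 ld r4 <- r3: IF@3 ID@4 stall=0 (-) EX@5 MEM@6 WB@7
I3 add r5 <- r4,r4: IF@4 ID@5 stall=2 (RAW on I2.r4 (WB@7)) EX@8 MEM@9 WB@10

Answer: 5 6 7 10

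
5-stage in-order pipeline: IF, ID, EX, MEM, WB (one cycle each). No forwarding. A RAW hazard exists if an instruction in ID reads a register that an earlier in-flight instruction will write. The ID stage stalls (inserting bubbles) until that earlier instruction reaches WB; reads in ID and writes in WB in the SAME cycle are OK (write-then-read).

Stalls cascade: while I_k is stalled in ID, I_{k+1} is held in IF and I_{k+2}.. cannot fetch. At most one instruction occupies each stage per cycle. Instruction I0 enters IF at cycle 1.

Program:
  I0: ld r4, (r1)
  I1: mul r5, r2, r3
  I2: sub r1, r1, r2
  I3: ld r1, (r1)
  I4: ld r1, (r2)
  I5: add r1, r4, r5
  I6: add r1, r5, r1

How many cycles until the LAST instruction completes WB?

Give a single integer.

I0 ld r4 <- r1: IF@1 ID@2 stall=0 (-) EX@3 MEM@4 WB@5
I1 mul r5 <- r2,r3: IF@2 ID@3 stall=0 (-) EX@4 MEM@5 WB@6
I2 sub r1 <- r1,r2: IF@3 ID@4 stall=0 (-) EX@5 MEM@6 WB@7
I3 ld r1 <- r1: IF@4 ID@5 stall=2 (RAW on I2.r1 (WB@7)) EX@8 MEM@9 WB@10
I4 ld r1 <- r2: IF@5 ID@8 stall=0 (-) EX@9 MEM@10 WB@11
I5 add r1 <- r4,r5: IF@8 ID@9 stall=0 (-) EX@10 MEM@11 WB@12
I6 add r1 <- r5,r1: IF@9 ID@10 stall=2 (RAW on I5.r1 (WB@12)) EX@13 MEM@14 WB@15

Answer: 15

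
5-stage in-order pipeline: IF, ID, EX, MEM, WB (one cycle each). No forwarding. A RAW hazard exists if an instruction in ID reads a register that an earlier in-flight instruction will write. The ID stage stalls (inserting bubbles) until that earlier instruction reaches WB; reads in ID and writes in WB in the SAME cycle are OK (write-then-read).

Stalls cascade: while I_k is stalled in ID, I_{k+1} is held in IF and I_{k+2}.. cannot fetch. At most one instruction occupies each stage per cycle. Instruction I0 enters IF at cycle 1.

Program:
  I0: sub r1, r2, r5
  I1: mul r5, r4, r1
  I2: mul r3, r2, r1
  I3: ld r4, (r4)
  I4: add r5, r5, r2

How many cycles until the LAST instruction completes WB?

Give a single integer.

I0 sub r1 <- r2,r5: IF@1 ID@2 stall=0 (-) EX@3 MEM@4 WB@5
I1 mul r5 <- r4,r1: IF@2 ID@3 stall=2 (RAW on I0.r1 (WB@5)) EX@6 MEM@7 WB@8
I2 mul r3 <- r2,r1: IF@3 ID@6 stall=0 (-) EX@7 MEM@8 WB@9
I3 ld r4 <- r4: IF@6 ID@7 stall=0 (-) EX@8 MEM@9 WB@10
I4 add r5 <- r5,r2: IF@7 ID@8 stall=0 (-) EX@9 MEM@10 WB@11

Answer: 11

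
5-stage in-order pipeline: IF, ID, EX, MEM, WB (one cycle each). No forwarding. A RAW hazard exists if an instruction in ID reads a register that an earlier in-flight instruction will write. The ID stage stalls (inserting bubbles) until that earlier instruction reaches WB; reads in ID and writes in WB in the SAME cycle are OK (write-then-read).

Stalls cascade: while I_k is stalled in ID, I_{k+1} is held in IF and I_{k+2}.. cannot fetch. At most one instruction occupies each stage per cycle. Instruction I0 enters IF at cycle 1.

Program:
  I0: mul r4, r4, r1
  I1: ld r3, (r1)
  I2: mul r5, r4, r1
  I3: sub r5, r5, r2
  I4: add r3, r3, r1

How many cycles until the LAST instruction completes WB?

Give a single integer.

I0 mul r4 <- r4,r1: IF@1 ID@2 stall=0 (-) EX@3 MEM@4 WB@5
I1 ld r3 <- r1: IF@2 ID@3 stall=0 (-) EX@4 MEM@5 WB@6
I2 mul r5 <- r4,r1: IF@3 ID@4 stall=1 (RAW on I0.r4 (WB@5)) EX@6 MEM@7 WB@8
I3 sub r5 <- r5,r2: IF@4 ID@6 stall=2 (RAW on I2.r5 (WB@8)) EX@9 MEM@10 WB@11
I4 add r3 <- r3,r1: IF@6 ID@9 stall=0 (-) EX@10 MEM@11 WB@12

Answer: 12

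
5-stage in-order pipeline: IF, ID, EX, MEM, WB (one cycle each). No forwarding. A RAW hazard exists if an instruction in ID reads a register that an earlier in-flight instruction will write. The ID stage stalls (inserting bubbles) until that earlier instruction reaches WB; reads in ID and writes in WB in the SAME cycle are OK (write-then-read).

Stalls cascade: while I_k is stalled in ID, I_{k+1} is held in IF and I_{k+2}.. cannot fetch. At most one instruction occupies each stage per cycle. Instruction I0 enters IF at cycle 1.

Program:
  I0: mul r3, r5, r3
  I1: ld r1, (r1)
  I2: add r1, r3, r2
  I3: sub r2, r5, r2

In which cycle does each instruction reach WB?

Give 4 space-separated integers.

I0 mul r3 <- r5,r3: IF@1 ID@2 stall=0 (-) EX@3 MEM@4 WB@5
I1 ld r1 <- r1: IF@2 ID@3 stall=0 (-) EX@4 MEM@5 WB@6
I2 add r1 <- r3,r2: IF@3 ID@4 stall=1 (RAW on I0.r3 (WB@5)) EX@6 MEM@7 WB@8
I3 sub r2 <- r5,r2: IF@4 ID@6 stall=0 (-) EX@7 MEM@8 WB@9

Answer: 5 6 8 9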